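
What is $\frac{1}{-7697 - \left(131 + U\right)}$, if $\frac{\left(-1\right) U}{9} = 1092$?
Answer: $\frac{1}{2000} \approx 0.0005$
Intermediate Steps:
$U = -9828$ ($U = \left(-9\right) 1092 = -9828$)
$\frac{1}{-7697 - \left(131 + U\right)} = \frac{1}{-7697 - -9697} = \frac{1}{-7697 + \left(-131 + 9828\right)} = \frac{1}{-7697 + 9697} = \frac{1}{2000}$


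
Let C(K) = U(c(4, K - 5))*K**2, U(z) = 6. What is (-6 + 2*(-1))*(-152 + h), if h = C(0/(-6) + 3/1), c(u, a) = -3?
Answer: 784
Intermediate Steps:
C(K) = 6*K**2
h = 54 (h = 6*(0/(-6) + 3/1)**2 = 6*(0*(-1/6) + 3*1)**2 = 6*(0 + 3)**2 = 6*3**2 = 6*9 = 54)
(-6 + 2*(-1))*(-152 + h) = (-6 + 2*(-1))*(-152 + 54) = (-6 - 2)*(-98) = -8*(-98) = 784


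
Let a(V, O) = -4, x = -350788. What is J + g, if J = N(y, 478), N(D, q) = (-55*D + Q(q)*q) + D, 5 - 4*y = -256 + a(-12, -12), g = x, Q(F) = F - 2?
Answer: -253675/2 ≈ -1.2684e+5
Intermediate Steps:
Q(F) = -2 + F
g = -350788
y = 265/4 (y = 5/4 - (-256 - 4)/4 = 5/4 - 1/4*(-260) = 5/4 + 65 = 265/4 ≈ 66.250)
N(D, q) = -54*D + q*(-2 + q) (N(D, q) = (-55*D + (-2 + q)*q) + D = (-55*D + q*(-2 + q)) + D = -54*D + q*(-2 + q))
J = 447901/2 (J = -54*265/4 + 478*(-2 + 478) = -7155/2 + 478*476 = -7155/2 + 227528 = 447901/2 ≈ 2.2395e+5)
J + g = 447901/2 - 350788 = -253675/2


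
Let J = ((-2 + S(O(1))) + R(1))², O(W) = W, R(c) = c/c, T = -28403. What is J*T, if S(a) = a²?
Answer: 0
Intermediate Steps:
R(c) = 1
J = 0 (J = ((-2 + 1²) + 1)² = ((-2 + 1) + 1)² = (-1 + 1)² = 0² = 0)
J*T = 0*(-28403) = 0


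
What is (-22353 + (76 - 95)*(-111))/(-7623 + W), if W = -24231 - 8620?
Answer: 1446/2891 ≈ 0.50017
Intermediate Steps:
W = -32851
(-22353 + (76 - 95)*(-111))/(-7623 + W) = (-22353 + (76 - 95)*(-111))/(-7623 - 32851) = (-22353 - 19*(-111))/(-40474) = (-22353 + 2109)*(-1/40474) = -20244*(-1/40474) = 1446/2891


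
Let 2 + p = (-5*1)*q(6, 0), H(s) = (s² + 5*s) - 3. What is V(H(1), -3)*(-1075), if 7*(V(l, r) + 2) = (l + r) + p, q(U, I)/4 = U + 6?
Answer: 275200/7 ≈ 39314.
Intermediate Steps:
q(U, I) = 24 + 4*U (q(U, I) = 4*(U + 6) = 4*(6 + U) = 24 + 4*U)
H(s) = -3 + s² + 5*s
p = -242 (p = -2 + (-5*1)*(24 + 4*6) = -2 - 5*(24 + 24) = -2 - 5*48 = -2 - 240 = -242)
V(l, r) = -256/7 + l/7 + r/7 (V(l, r) = -2 + ((l + r) - 242)/7 = -2 + (-242 + l + r)/7 = -2 + (-242/7 + l/7 + r/7) = -256/7 + l/7 + r/7)
V(H(1), -3)*(-1075) = (-256/7 + (-3 + 1² + 5*1)/7 + (⅐)*(-3))*(-1075) = (-256/7 + (-3 + 1 + 5)/7 - 3/7)*(-1075) = (-256/7 + (⅐)*3 - 3/7)*(-1075) = (-256/7 + 3/7 - 3/7)*(-1075) = -256/7*(-1075) = 275200/7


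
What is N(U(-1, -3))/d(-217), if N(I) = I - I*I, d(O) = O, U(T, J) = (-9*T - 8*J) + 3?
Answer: 180/31 ≈ 5.8064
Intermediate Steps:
U(T, J) = 3 - 9*T - 8*J
N(I) = I - I²
N(U(-1, -3))/d(-217) = ((3 - 9*(-1) - 8*(-3))*(1 - (3 - 9*(-1) - 8*(-3))))/(-217) = ((3 + 9 + 24)*(1 - (3 + 9 + 24)))*(-1/217) = (36*(1 - 1*36))*(-1/217) = (36*(1 - 36))*(-1/217) = (36*(-35))*(-1/217) = -1260*(-1/217) = 180/31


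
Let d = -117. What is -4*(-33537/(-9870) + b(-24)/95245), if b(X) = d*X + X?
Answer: -61365898/4476515 ≈ -13.708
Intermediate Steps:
b(X) = -116*X (b(X) = -117*X + X = -116*X)
-4*(-33537/(-9870) + b(-24)/95245) = -4*(-33537/(-9870) - 116*(-24)/95245) = -4*(-33537*(-1/9870) + 2784*(1/95245)) = -4*(1597/470 + 2784/95245) = -4*30682949/8953030 = -61365898/4476515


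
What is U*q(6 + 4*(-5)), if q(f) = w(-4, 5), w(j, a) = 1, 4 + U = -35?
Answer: -39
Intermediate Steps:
U = -39 (U = -4 - 35 = -39)
q(f) = 1
U*q(6 + 4*(-5)) = -39*1 = -39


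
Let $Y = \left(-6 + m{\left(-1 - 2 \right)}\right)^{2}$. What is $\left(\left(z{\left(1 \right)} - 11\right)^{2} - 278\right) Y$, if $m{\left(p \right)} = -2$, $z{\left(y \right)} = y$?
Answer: $-11392$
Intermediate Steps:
$Y = 64$ ($Y = \left(-6 - 2\right)^{2} = \left(-8\right)^{2} = 64$)
$\left(\left(z{\left(1 \right)} - 11\right)^{2} - 278\right) Y = \left(\left(1 - 11\right)^{2} - 278\right) 64 = \left(\left(-10\right)^{2} - 278\right) 64 = \left(100 - 278\right) 64 = \left(-178\right) 64 = -11392$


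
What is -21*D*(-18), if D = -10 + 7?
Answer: -1134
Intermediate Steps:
D = -3
-21*D*(-18) = -21*(-3)*(-18) = 63*(-18) = -1134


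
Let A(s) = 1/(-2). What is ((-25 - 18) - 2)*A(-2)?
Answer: 45/2 ≈ 22.500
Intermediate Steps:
A(s) = -1/2
((-25 - 18) - 2)*A(-2) = ((-25 - 18) - 2)*(-1/2) = (-43 - 2)*(-1/2) = -45*(-1/2) = 45/2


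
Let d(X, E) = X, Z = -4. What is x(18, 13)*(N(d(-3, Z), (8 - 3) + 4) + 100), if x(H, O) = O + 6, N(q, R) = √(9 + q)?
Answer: 1900 + 19*√6 ≈ 1946.5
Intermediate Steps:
x(H, O) = 6 + O
x(18, 13)*(N(d(-3, Z), (8 - 3) + 4) + 100) = (6 + 13)*(√(9 - 3) + 100) = 19*(√6 + 100) = 19*(100 + √6) = 1900 + 19*√6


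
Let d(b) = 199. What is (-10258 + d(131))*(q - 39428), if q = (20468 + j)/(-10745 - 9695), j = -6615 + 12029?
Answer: 579063724137/1460 ≈ 3.9662e+8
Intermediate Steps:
j = 5414
q = -12941/10220 (q = (20468 + 5414)/(-10745 - 9695) = 25882/(-20440) = 25882*(-1/20440) = -12941/10220 ≈ -1.2662)
(-10258 + d(131))*(q - 39428) = (-10258 + 199)*(-12941/10220 - 39428) = -10059*(-402967101/10220) = 579063724137/1460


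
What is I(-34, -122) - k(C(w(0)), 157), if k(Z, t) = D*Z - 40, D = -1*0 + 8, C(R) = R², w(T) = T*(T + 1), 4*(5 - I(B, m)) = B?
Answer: 107/2 ≈ 53.500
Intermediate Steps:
I(B, m) = 5 - B/4
w(T) = T*(1 + T)
D = 8 (D = 0 + 8 = 8)
k(Z, t) = -40 + 8*Z (k(Z, t) = 8*Z - 40 = -40 + 8*Z)
I(-34, -122) - k(C(w(0)), 157) = (5 - ¼*(-34)) - (-40 + 8*(0*(1 + 0))²) = (5 + 17/2) - (-40 + 8*(0*1)²) = 27/2 - (-40 + 8*0²) = 27/2 - (-40 + 8*0) = 27/2 - (-40 + 0) = 27/2 - 1*(-40) = 27/2 + 40 = 107/2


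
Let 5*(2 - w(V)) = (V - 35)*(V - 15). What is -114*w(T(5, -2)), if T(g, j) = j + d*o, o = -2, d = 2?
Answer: 97014/5 ≈ 19403.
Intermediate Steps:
T(g, j) = -4 + j (T(g, j) = j + 2*(-2) = j - 4 = -4 + j)
w(V) = 2 - (-35 + V)*(-15 + V)/5 (w(V) = 2 - (V - 35)*(V - 15)/5 = 2 - (-35 + V)*(-15 + V)/5)
-114*w(T(5, -2)) = -114*(-103 + 10*(-4 - 2) - (-4 - 2)²/5) = -114*(-103 + 10*(-6) - ⅕*(-6)²) = -114*(-103 - 60 - ⅕*36) = -114*(-103 - 60 - 36/5) = -114*(-851/5) = 97014/5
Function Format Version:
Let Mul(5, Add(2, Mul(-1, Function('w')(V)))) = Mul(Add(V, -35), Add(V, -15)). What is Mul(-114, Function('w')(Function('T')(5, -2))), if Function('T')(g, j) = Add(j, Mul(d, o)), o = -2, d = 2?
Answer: Rational(97014, 5) ≈ 19403.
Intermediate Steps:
Function('T')(g, j) = Add(-4, j) (Function('T')(g, j) = Add(j, Mul(2, -2)) = Add(j, -4) = Add(-4, j))
Function('w')(V) = Add(2, Mul(Rational(-1, 5), Add(-35, V), Add(-15, V))) (Function('w')(V) = Add(2, Mul(Rational(-1, 5), Mul(Add(V, -35), Add(V, -15)))) = Add(2, Mul(Rational(-1, 5), Mul(Add(-35, V), Add(-15, V)))) = Add(2, Mul(Rational(-1, 5), Add(-35, V), Add(-15, V))))
Mul(-114, Function('w')(Function('T')(5, -2))) = Mul(-114, Add(-103, Mul(10, Add(-4, -2)), Mul(Rational(-1, 5), Pow(Add(-4, -2), 2)))) = Mul(-114, Add(-103, Mul(10, -6), Mul(Rational(-1, 5), Pow(-6, 2)))) = Mul(-114, Add(-103, -60, Mul(Rational(-1, 5), 36))) = Mul(-114, Add(-103, -60, Rational(-36, 5))) = Mul(-114, Rational(-851, 5)) = Rational(97014, 5)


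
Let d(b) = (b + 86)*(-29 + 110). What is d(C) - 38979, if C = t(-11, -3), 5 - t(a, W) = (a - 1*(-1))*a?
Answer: -40518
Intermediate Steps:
t(a, W) = 5 - a*(1 + a) (t(a, W) = 5 - (a - 1*(-1))*a = 5 - (a + 1)*a = 5 - (1 + a)*a = 5 - a*(1 + a))
C = -105 (C = 5 - 1*(-11) - 1*(-11)² = 5 + 11 - 1*121 = 5 + 11 - 121 = -105)
d(b) = 6966 + 81*b (d(b) = (86 + b)*81 = 6966 + 81*b)
d(C) - 38979 = (6966 + 81*(-105)) - 38979 = (6966 - 8505) - 38979 = -1539 - 38979 = -40518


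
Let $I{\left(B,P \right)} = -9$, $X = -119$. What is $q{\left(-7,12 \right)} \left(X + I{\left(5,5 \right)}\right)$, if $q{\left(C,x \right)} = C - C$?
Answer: $0$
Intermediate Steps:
$q{\left(C,x \right)} = 0$
$q{\left(-7,12 \right)} \left(X + I{\left(5,5 \right)}\right) = 0 \left(-119 - 9\right) = 0 \left(-128\right) = 0$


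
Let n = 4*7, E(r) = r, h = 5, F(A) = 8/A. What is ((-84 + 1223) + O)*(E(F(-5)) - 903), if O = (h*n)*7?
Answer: -9584237/5 ≈ -1.9168e+6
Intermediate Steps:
n = 28
O = 980 (O = (5*28)*7 = 140*7 = 980)
((-84 + 1223) + O)*(E(F(-5)) - 903) = ((-84 + 1223) + 980)*(8/(-5) - 903) = (1139 + 980)*(8*(-⅕) - 903) = 2119*(-8/5 - 903) = 2119*(-4523/5) = -9584237/5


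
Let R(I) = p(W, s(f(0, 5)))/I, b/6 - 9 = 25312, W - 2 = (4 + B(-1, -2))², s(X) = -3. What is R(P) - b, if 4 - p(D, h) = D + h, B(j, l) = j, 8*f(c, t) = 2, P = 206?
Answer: -15648380/103 ≈ -1.5193e+5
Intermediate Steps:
f(c, t) = ¼ (f(c, t) = (⅛)*2 = ¼)
W = 11 (W = 2 + (4 - 1)² = 2 + 3² = 2 + 9 = 11)
p(D, h) = 4 - D - h (p(D, h) = 4 - (D + h) = 4 + (-D - h) = 4 - D - h)
b = 151926 (b = 54 + 6*25312 = 54 + 151872 = 151926)
R(I) = -4/I (R(I) = (4 - 1*11 - 1*(-3))/I = (4 - 11 + 3)/I = -4/I)
R(P) - b = -4/206 - 1*151926 = -4*1/206 - 151926 = -2/103 - 151926 = -15648380/103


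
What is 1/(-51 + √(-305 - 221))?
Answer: -51/3127 - I*√526/3127 ≈ -0.01631 - 0.0073344*I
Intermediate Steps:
1/(-51 + √(-305 - 221)) = 1/(-51 + √(-526)) = 1/(-51 + I*√526)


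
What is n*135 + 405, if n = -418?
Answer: -56025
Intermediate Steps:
n*135 + 405 = -418*135 + 405 = -56430 + 405 = -56025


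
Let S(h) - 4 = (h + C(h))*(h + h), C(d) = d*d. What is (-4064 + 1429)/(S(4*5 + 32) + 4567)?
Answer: -527/58239 ≈ -0.0090489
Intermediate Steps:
C(d) = d**2
S(h) = 4 + 2*h*(h + h**2) (S(h) = 4 + (h + h**2)*(h + h) = 4 + (h + h**2)*(2*h) = 4 + 2*h*(h + h**2))
(-4064 + 1429)/(S(4*5 + 32) + 4567) = (-4064 + 1429)/((4 + 2*(4*5 + 32)**2 + 2*(4*5 + 32)**3) + 4567) = -2635/((4 + 2*(20 + 32)**2 + 2*(20 + 32)**3) + 4567) = -2635/((4 + 2*52**2 + 2*52**3) + 4567) = -2635/((4 + 2*2704 + 2*140608) + 4567) = -2635/((4 + 5408 + 281216) + 4567) = -2635/(286628 + 4567) = -2635/291195 = -2635*1/291195 = -527/58239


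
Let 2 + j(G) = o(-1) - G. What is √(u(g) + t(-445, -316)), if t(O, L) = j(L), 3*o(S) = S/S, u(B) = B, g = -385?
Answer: 2*I*√159/3 ≈ 8.4063*I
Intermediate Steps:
o(S) = ⅓ (o(S) = (S/S)/3 = (⅓)*1 = ⅓)
j(G) = -5/3 - G (j(G) = -2 + (⅓ - G) = -5/3 - G)
t(O, L) = -5/3 - L
√(u(g) + t(-445, -316)) = √(-385 + (-5/3 - 1*(-316))) = √(-385 + (-5/3 + 316)) = √(-385 + 943/3) = √(-212/3) = 2*I*√159/3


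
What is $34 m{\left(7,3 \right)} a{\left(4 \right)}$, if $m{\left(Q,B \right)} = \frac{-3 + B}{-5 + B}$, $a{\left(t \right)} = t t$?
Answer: $0$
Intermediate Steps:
$a{\left(t \right)} = t^{2}$
$m{\left(Q,B \right)} = \frac{-3 + B}{-5 + B}$
$34 m{\left(7,3 \right)} a{\left(4 \right)} = 34 \frac{-3 + 3}{-5 + 3} \cdot 4^{2} = 34 \frac{1}{-2} \cdot 0 \cdot 16 = 34 \left(\left(- \frac{1}{2}\right) 0\right) 16 = 34 \cdot 0 \cdot 16 = 0 \cdot 16 = 0$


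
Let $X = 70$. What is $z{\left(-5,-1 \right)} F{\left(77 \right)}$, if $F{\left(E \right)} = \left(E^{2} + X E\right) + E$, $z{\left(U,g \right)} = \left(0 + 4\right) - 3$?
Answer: $11396$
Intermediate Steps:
$z{\left(U,g \right)} = 1$ ($z{\left(U,g \right)} = 4 - 3 = 1$)
$F{\left(E \right)} = E^{2} + 71 E$ ($F{\left(E \right)} = \left(E^{2} + 70 E\right) + E = E^{2} + 71 E$)
$z{\left(-5,-1 \right)} F{\left(77 \right)} = 1 \cdot 77 \left(71 + 77\right) = 1 \cdot 77 \cdot 148 = 1 \cdot 11396 = 11396$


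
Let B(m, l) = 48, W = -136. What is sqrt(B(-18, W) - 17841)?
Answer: 3*I*sqrt(1977) ≈ 133.39*I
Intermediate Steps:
sqrt(B(-18, W) - 17841) = sqrt(48 - 17841) = sqrt(-17793) = 3*I*sqrt(1977)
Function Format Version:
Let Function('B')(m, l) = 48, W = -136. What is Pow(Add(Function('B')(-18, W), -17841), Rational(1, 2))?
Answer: Mul(3, I, Pow(1977, Rational(1, 2))) ≈ Mul(133.39, I)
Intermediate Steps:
Pow(Add(Function('B')(-18, W), -17841), Rational(1, 2)) = Pow(Add(48, -17841), Rational(1, 2)) = Pow(-17793, Rational(1, 2)) = Mul(3, I, Pow(1977, Rational(1, 2)))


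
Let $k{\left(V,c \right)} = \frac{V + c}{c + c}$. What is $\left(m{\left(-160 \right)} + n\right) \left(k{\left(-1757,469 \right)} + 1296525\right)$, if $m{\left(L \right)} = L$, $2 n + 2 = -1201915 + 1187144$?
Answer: $- \frac{1311084883719}{134} \approx -9.7842 \cdot 10^{9}$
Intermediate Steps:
$n = - \frac{14773}{2}$ ($n = -1 + \frac{-1201915 + 1187144}{2} = -1 + \frac{1}{2} \left(-14771\right) = -1 - \frac{14771}{2} = - \frac{14773}{2} \approx -7386.5$)
$k{\left(V,c \right)} = \frac{V + c}{2 c}$
$\left(m{\left(-160 \right)} + n\right) \left(k{\left(-1757,469 \right)} + 1296525\right) = \left(-160 - \frac{14773}{2}\right) \left(\frac{-1757 + 469}{2 \cdot 469} + 1296525\right) = - \frac{15093 \left(\frac{1}{2} \cdot \frac{1}{469} \left(-1288\right) + 1296525\right)}{2} = - \frac{15093 \left(- \frac{92}{67} + 1296525\right)}{2} = \left(- \frac{15093}{2}\right) \frac{86867083}{67} = - \frac{1311084883719}{134}$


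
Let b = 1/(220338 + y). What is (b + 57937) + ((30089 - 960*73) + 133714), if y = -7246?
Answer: 32317532721/213092 ≈ 1.5166e+5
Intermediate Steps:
b = 1/213092 (b = 1/(220338 - 7246) = 1/213092 ≈ 4.6928e-6)
(b + 57937) + ((30089 - 960*73) + 133714) = (1/213092 + 57937) + ((30089 - 960*73) + 133714) = 12345911205/213092 + ((30089 - 1*70080) + 133714) = 12345911205/213092 + ((30089 - 70080) + 133714) = 12345911205/213092 + (-39991 + 133714) = 12345911205/213092 + 93723 = 32317532721/213092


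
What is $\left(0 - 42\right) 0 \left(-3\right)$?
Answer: $0$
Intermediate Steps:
$\left(0 - 42\right) 0 \left(-3\right) = \left(-42\right) 0 = 0$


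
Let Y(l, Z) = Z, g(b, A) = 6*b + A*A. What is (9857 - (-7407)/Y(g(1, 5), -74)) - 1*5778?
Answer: 294439/74 ≈ 3978.9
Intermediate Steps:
g(b, A) = A² + 6*b (g(b, A) = 6*b + A² = A² + 6*b)
(9857 - (-7407)/Y(g(1, 5), -74)) - 1*5778 = (9857 - (-7407)/(-74)) - 1*5778 = (9857 - (-7407)*(-1)/74) - 5778 = (9857 - 1*7407/74) - 5778 = (9857 - 7407/74) - 5778 = 722011/74 - 5778 = 294439/74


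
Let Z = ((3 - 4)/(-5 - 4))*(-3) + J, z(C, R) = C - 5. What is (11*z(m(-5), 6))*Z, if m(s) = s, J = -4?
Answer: 1430/3 ≈ 476.67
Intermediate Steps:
z(C, R) = -5 + C
Z = -13/3 (Z = ((3 - 4)/(-5 - 4))*(-3) - 4 = -1/(-9)*(-3) - 4 = -1*(-⅑)*(-3) - 4 = (⅑)*(-3) - 4 = -⅓ - 4 = -13/3 ≈ -4.3333)
(11*z(m(-5), 6))*Z = (11*(-5 - 5))*(-13/3) = (11*(-10))*(-13/3) = -110*(-13/3) = 1430/3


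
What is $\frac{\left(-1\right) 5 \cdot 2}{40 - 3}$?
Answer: $- \frac{10}{37} \approx -0.27027$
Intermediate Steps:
$\frac{\left(-1\right) 5 \cdot 2}{40 - 3} = \frac{\left(-5\right) 2}{37} = \left(-10\right) \frac{1}{37} = - \frac{10}{37}$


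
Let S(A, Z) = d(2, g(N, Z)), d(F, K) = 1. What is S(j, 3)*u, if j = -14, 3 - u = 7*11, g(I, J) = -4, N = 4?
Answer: -74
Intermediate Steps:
u = -74 (u = 3 - 7*11 = 3 - 1*77 = 3 - 77 = -74)
S(A, Z) = 1
S(j, 3)*u = 1*(-74) = -74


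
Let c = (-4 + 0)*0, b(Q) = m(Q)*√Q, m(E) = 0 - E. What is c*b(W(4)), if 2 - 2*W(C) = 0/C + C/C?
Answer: 0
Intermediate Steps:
m(E) = -E
W(C) = ½ (W(C) = 1 - (0/C + C/C)/2 = 1 - (0 + 1)/2 = 1 - ½*1 = 1 - ½ = ½)
b(Q) = -Q^(3/2) (b(Q) = (-Q)*√Q = -Q^(3/2))
c = 0 (c = -4*0 = 0)
c*b(W(4)) = 0*(-(½)^(3/2)) = 0*(-√2/4) = 0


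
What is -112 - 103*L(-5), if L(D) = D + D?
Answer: 918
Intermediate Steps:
L(D) = 2*D
-112 - 103*L(-5) = -112 - 206*(-5) = -112 - 103*(-10) = -112 + 1030 = 918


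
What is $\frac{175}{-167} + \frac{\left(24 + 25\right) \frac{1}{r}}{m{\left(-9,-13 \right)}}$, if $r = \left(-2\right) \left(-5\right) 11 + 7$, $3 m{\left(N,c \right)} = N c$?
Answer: $- \frac{790342}{762021} \approx -1.0372$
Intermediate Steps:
$m{\left(N,c \right)} = \frac{N c}{3}$
$r = 117$ ($r = 10 \cdot 11 + 7 = 110 + 7 = 117$)
$\frac{175}{-167} + \frac{\left(24 + 25\right) \frac{1}{r}}{m{\left(-9,-13 \right)}} = \frac{175}{-167} + \frac{\left(24 + 25\right) \frac{1}{117}}{\frac{1}{3} \left(-9\right) \left(-13\right)} = 175 \left(- \frac{1}{167}\right) + \frac{49 \cdot \frac{1}{117}}{39} = - \frac{175}{167} + \frac{49}{117} \cdot \frac{1}{39} = - \frac{175}{167} + \frac{49}{4563} = - \frac{790342}{762021}$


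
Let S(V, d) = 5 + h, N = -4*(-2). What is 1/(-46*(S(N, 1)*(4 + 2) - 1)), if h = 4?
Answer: -1/2438 ≈ -0.00041017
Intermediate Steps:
N = 8
S(V, d) = 9 (S(V, d) = 5 + 4 = 9)
1/(-46*(S(N, 1)*(4 + 2) - 1)) = 1/(-46*(9*(4 + 2) - 1)) = 1/(-46*(9*6 - 1)) = 1/(-46*(54 - 1)) = 1/(-46*53) = 1/(-2438) = -1/2438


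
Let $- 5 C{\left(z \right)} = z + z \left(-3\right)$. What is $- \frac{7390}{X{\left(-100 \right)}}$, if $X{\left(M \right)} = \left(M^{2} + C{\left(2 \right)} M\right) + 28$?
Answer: $- \frac{3695}{4974} \approx -0.74286$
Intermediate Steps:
$C{\left(z \right)} = \frac{2 z}{5}$ ($C{\left(z \right)} = - \frac{z + z \left(-3\right)}{5} = - \frac{z - 3 z}{5} = - \frac{\left(-2\right) z}{5} = \frac{2 z}{5}$)
$X{\left(M \right)} = 28 + M^{2} + \frac{4 M}{5}$ ($X{\left(M \right)} = \left(M^{2} + \frac{2}{5} \cdot 2 M\right) + 28 = \left(M^{2} + \frac{4 M}{5}\right) + 28 = 28 + M^{2} + \frac{4 M}{5}$)
$- \frac{7390}{X{\left(-100 \right)}} = - \frac{7390}{28 + \left(-100\right)^{2} + \frac{4}{5} \left(-100\right)} = - \frac{7390}{28 + 10000 - 80} = - \frac{7390}{9948} = \left(-7390\right) \frac{1}{9948} = - \frac{3695}{4974}$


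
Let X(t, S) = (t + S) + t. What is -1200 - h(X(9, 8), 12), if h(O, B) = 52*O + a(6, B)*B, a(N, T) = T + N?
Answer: -2768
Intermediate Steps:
a(N, T) = N + T
X(t, S) = S + 2*t (X(t, S) = (S + t) + t = S + 2*t)
h(O, B) = 52*O + B*(6 + B) (h(O, B) = 52*O + (6 + B)*B = 52*O + B*(6 + B))
-1200 - h(X(9, 8), 12) = -1200 - (52*(8 + 2*9) + 12*(6 + 12)) = -1200 - (52*(8 + 18) + 12*18) = -1200 - (52*26 + 216) = -1200 - (1352 + 216) = -1200 - 1*1568 = -1200 - 1568 = -2768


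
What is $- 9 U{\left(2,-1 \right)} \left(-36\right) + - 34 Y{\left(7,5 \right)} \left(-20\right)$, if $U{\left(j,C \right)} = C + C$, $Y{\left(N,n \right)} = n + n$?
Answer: $6152$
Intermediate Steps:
$Y{\left(N,n \right)} = 2 n$
$U{\left(j,C \right)} = 2 C$
$- 9 U{\left(2,-1 \right)} \left(-36\right) + - 34 Y{\left(7,5 \right)} \left(-20\right) = - 9 \cdot 2 \left(-1\right) \left(-36\right) + - 34 \cdot 2 \cdot 5 \left(-20\right) = \left(-9\right) \left(-2\right) \left(-36\right) + \left(-34\right) 10 \left(-20\right) = 18 \left(-36\right) - -6800 = -648 + 6800 = 6152$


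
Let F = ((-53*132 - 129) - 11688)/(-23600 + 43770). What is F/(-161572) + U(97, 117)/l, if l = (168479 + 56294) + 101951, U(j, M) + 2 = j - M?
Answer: -16387325167/266190802270440 ≈ -6.1562e-5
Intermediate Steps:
U(j, M) = -2 + j - M (U(j, M) = -2 + (j - M) = -2 + j - M)
l = 326724 (l = 224773 + 101951 = 326724)
F = -18813/20170 (F = ((-6996 - 129) - 11688)/20170 = (-7125 - 11688)*(1/20170) = -18813*1/20170 = -18813/20170 ≈ -0.93272)
F/(-161572) + U(97, 117)/l = -18813/20170/(-161572) + (-2 + 97 - 1*117)/326724 = -18813/20170*(-1/161572) + (-2 + 97 - 117)*(1/326724) = 18813/3258907240 - 22*1/326724 = 18813/3258907240 - 11/163362 = -16387325167/266190802270440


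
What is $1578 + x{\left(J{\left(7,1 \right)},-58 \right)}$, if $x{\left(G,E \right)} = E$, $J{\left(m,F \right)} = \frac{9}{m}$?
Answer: $1520$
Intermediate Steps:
$1578 + x{\left(J{\left(7,1 \right)},-58 \right)} = 1578 - 58 = 1520$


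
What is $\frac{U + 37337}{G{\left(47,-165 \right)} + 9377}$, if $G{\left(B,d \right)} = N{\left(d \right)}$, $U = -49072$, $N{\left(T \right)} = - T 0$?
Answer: $- \frac{11735}{9377} \approx -1.2515$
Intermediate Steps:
$N{\left(T \right)} = 0$ ($N{\left(T \right)} = \left(-1\right) 0 = 0$)
$G{\left(B,d \right)} = 0$
$\frac{U + 37337}{G{\left(47,-165 \right)} + 9377} = \frac{-49072 + 37337}{0 + 9377} = - \frac{11735}{9377}$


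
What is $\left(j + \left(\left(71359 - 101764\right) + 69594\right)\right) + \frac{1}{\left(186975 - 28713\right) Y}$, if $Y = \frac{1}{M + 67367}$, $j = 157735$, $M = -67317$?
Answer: $\frac{15582793069}{79131} \approx 1.9692 \cdot 10^{5}$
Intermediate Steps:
$Y = \frac{1}{50}$ ($Y = \frac{1}{-67317 + 67367} = \frac{1}{50} \approx 0.02$)
$\left(j + \left(\left(71359 - 101764\right) + 69594\right)\right) + \frac{1}{\left(186975 - 28713\right) Y} = \left(157735 + \left(\left(71359 - 101764\right) + 69594\right)\right) + \frac{\frac{1}{\frac{1}{50}}}{186975 - 28713} = \left(157735 + \left(-30405 + 69594\right)\right) + \frac{1}{158262} \cdot 50 = \left(157735 + 39189\right) + \frac{1}{158262} \cdot 50 = 196924 + \frac{25}{79131} = \frac{15582793069}{79131}$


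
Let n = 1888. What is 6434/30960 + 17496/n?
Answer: 8653493/913320 ≈ 9.4748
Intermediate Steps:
6434/30960 + 17496/n = 6434/30960 + 17496/1888 = 6434*(1/30960) + 17496*(1/1888) = 3217/15480 + 2187/236 = 8653493/913320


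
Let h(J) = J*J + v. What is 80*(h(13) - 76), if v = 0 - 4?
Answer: 7120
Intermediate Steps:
v = -4
h(J) = -4 + J² (h(J) = J*J - 4 = J² - 4 = -4 + J²)
80*(h(13) - 76) = 80*((-4 + 13²) - 76) = 80*((-4 + 169) - 76) = 80*(165 - 76) = 80*89 = 7120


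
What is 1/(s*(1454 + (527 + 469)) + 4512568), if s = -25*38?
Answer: 1/2185068 ≈ 4.5765e-7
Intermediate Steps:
s = -950
1/(s*(1454 + (527 + 469)) + 4512568) = 1/(-950*(1454 + (527 + 469)) + 4512568) = 1/(-950*(1454 + 996) + 4512568) = 1/(-950*2450 + 4512568) = 1/(-2327500 + 4512568) = 1/2185068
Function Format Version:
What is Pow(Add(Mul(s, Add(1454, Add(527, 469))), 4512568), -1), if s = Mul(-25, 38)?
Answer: Rational(1, 2185068) ≈ 4.5765e-7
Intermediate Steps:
s = -950
Pow(Add(Mul(s, Add(1454, Add(527, 469))), 4512568), -1) = Pow(Add(Mul(-950, Add(1454, Add(527, 469))), 4512568), -1) = Pow(Add(Mul(-950, Add(1454, 996)), 4512568), -1) = Pow(Add(Mul(-950, 2450), 4512568), -1) = Pow(Add(-2327500, 4512568), -1) = Pow(2185068, -1) = Rational(1, 2185068)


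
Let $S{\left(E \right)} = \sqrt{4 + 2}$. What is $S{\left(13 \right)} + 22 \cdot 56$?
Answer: $1232 + \sqrt{6} \approx 1234.4$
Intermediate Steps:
$S{\left(E \right)} = \sqrt{6}$
$S{\left(13 \right)} + 22 \cdot 56 = \sqrt{6} + 22 \cdot 56 = \sqrt{6} + 1232 = 1232 + \sqrt{6}$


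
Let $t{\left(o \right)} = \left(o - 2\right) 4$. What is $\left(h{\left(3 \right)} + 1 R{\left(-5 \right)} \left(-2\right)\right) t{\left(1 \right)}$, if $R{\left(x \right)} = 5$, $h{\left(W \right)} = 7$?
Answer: $12$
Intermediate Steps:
$t{\left(o \right)} = -8 + 4 o$ ($t{\left(o \right)} = \left(-2 + o\right) 4 = -8 + 4 o$)
$\left(h{\left(3 \right)} + 1 R{\left(-5 \right)} \left(-2\right)\right) t{\left(1 \right)} = \left(7 + 1 \cdot 5 \left(-2\right)\right) \left(-8 + 4 \cdot 1\right) = \left(7 + 5 \left(-2\right)\right) \left(-8 + 4\right) = \left(7 - 10\right) \left(-4\right) = \left(-3\right) \left(-4\right) = 12$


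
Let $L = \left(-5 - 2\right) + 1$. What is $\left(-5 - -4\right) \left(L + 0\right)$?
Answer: $6$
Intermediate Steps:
$L = -6$ ($L = \left(-5 - 2\right) + 1 = -7 + 1 = -6$)
$\left(-5 - -4\right) \left(L + 0\right) = \left(-5 - -4\right) \left(-6 + 0\right) = \left(-5 + 4\right) \left(-6\right) = \left(-1\right) \left(-6\right) = 6$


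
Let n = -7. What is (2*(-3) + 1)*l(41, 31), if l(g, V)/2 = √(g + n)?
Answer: -10*√34 ≈ -58.310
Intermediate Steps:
l(g, V) = 2*√(-7 + g) (l(g, V) = 2*√(g - 7) = 2*√(-7 + g))
(2*(-3) + 1)*l(41, 31) = (2*(-3) + 1)*(2*√(-7 + 41)) = (-6 + 1)*(2*√34) = -10*√34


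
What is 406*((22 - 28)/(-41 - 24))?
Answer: 2436/65 ≈ 37.477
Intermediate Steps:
406*((22 - 28)/(-41 - 24)) = 406*(-6/(-65)) = 406*(-6*(-1/65)) = 406*(6/65) = 2436/65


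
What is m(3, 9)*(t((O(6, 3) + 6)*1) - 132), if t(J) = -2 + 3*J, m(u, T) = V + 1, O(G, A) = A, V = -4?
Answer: 321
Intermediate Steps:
m(u, T) = -3 (m(u, T) = -4 + 1 = -3)
m(3, 9)*(t((O(6, 3) + 6)*1) - 132) = -3*((-2 + 3*((3 + 6)*1)) - 132) = -3*((-2 + 3*(9*1)) - 132) = -3*((-2 + 3*9) - 132) = -3*((-2 + 27) - 132) = -3*(25 - 132) = -3*(-107) = 321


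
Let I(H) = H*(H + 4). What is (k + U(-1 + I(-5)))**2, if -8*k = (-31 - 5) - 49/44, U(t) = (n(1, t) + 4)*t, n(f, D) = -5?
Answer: 50625/123904 ≈ 0.40858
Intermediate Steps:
I(H) = H*(4 + H)
U(t) = -t (U(t) = (-5 + 4)*t = -t)
k = 1633/352 (k = -((-31 - 5) - 49/44)/8 = -(-36 - 49/44)/8 = -1/8*(-1633/44) = 1633/352 ≈ 4.6392)
(k + U(-1 + I(-5)))**2 = (1633/352 - (-1 - 5*(4 - 5)))**2 = (1633/352 - (-1 - 5*(-1)))**2 = (1633/352 - (-1 + 5))**2 = (1633/352 - 1*4)**2 = (1633/352 - 4)**2 = (225/352)**2 = 50625/123904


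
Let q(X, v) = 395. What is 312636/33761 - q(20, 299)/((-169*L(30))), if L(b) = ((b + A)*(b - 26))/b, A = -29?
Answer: 23515761/877786 ≈ 26.790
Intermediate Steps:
L(b) = (-29 + b)*(-26 + b)/b (L(b) = ((b - 29)*(b - 26))/b = ((-29 + b)*(-26 + b))/b = (-29 + b)*(-26 + b)/b)
312636/33761 - q(20, 299)/((-169*L(30))) = 312636/33761 - 395/((-169*(-55 + 30 + 754/30))) = 312636*(1/33761) - 395/((-169*(-55 + 30 + 754*(1/30)))) = 312636/33761 - 395/((-169*(-55 + 30 + 377/15))) = 312636/33761 - 395/((-169*2/15)) = 312636/33761 - 395/(-338/15) = 312636/33761 - 395*(-15)/338 = 312636/33761 - 1*(-5925/338) = 312636/33761 + 5925/338 = 23515761/877786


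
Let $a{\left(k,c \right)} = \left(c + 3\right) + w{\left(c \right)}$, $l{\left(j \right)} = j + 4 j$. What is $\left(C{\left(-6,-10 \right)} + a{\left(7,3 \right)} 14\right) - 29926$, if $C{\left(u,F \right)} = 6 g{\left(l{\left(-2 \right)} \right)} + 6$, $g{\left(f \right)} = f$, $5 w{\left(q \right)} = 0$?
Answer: $-29896$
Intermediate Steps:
$l{\left(j \right)} = 5 j$
$w{\left(q \right)} = 0$ ($w{\left(q \right)} = \frac{1}{5} \cdot 0 = 0$)
$a{\left(k,c \right)} = 3 + c$ ($a{\left(k,c \right)} = \left(c + 3\right) + 0 = \left(3 + c\right) + 0 = 3 + c$)
$C{\left(u,F \right)} = -54$ ($C{\left(u,F \right)} = 6 \cdot 5 \left(-2\right) + 6 = 6 \left(-10\right) + 6 = -60 + 6 = -54$)
$\left(C{\left(-6,-10 \right)} + a{\left(7,3 \right)} 14\right) - 29926 = \left(-54 + \left(3 + 3\right) 14\right) - 29926 = \left(-54 + 6 \cdot 14\right) - 29926 = \left(-54 + 84\right) - 29926 = 30 - 29926 = -29896$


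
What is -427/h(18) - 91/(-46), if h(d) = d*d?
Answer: 4921/7452 ≈ 0.66036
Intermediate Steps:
h(d) = d²
-427/h(18) - 91/(-46) = -427/(18²) - 91/(-46) = -427/324 - 91*(-1/46) = -427*1/324 + 91/46 = -427/324 + 91/46 = 4921/7452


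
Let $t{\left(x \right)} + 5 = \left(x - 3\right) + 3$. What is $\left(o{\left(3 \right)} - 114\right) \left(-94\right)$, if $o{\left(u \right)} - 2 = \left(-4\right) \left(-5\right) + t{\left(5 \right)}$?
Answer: $8648$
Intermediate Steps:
$t{\left(x \right)} = -5 + x$ ($t{\left(x \right)} = -5 + \left(\left(x - 3\right) + 3\right) = -5 + \left(\left(-3 + x\right) + 3\right) = -5 + x$)
$o{\left(u \right)} = 22$ ($o{\left(u \right)} = 2 + \left(\left(-4\right) \left(-5\right) + \left(-5 + 5\right)\right) = 2 + \left(20 + 0\right) = 2 + 20 = 22$)
$\left(o{\left(3 \right)} - 114\right) \left(-94\right) = \left(22 - 114\right) \left(-94\right) = \left(-92\right) \left(-94\right) = 8648$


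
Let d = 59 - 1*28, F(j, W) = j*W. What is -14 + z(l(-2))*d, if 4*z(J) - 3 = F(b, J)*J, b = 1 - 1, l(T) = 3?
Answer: 37/4 ≈ 9.2500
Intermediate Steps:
b = 0
F(j, W) = W*j
z(J) = ¾ (z(J) = ¾ + ((J*0)*J)/4 = ¾ + (0*J)/4 = ¾ + (¼)*0 = ¾ + 0 = ¾)
d = 31 (d = 59 - 28 = 31)
-14 + z(l(-2))*d = -14 + (¾)*31 = -14 + 93/4 = 37/4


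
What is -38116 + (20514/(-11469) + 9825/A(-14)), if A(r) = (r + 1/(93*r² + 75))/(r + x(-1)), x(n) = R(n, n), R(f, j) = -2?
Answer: -26340885486946/979609343 ≈ -26889.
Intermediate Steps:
x(n) = -2
A(r) = (r + 1/(75 + 93*r²))/(-2 + r) (A(r) = (r + 1/(93*r² + 75))/(r - 2) = (r + 1/(75 + 93*r²))/(-2 + r))
-38116 + (20514/(-11469) + 9825/A(-14)) = -38116 + (20514/(-11469) + 9825/(((1 + 75*(-14) + 93*(-14)³)/(3*(-50 - 62*(-14)² + 25*(-14) + 31*(-14)³))))) = -38116 + (20514*(-1/11469) + 9825/(((1 - 1050 + 93*(-2744))/(3*(-50 - 62*196 - 350 + 31*(-2744)))))) = -38116 + (-6838/3823 + 9825/(((1 - 1050 - 255192)/(3*(-50 - 12152 - 350 - 85064))))) = -38116 + (-6838/3823 + 9825/(((⅓)*(-256241)/(-97616)))) = -38116 + (-6838/3823 + 9825/(((⅓)*(-1/97616)*(-256241)))) = -38116 + (-6838/3823 + 9825/(256241/292848)) = -38116 + (-6838/3823 + 9825*(292848/256241)) = -38116 + (-6838/3823 + 2877231600/256241) = -38116 + 10997904230842/979609343 = -26340885486946/979609343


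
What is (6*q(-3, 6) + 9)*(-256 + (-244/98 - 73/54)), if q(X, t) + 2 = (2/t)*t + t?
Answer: -3437705/294 ≈ -11693.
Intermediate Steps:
q(X, t) = t (q(X, t) = -2 + ((2/t)*t + t) = -2 + (2 + t) = t)
(6*q(-3, 6) + 9)*(-256 + (-244/98 - 73/54)) = (6*6 + 9)*(-256 + (-244/98 - 73/54)) = (36 + 9)*(-256 + (-244*1/98 - 73*1/54)) = 45*(-256 + (-122/49 - 73/54)) = 45*(-256 - 10165/2646) = 45*(-687541/2646) = -3437705/294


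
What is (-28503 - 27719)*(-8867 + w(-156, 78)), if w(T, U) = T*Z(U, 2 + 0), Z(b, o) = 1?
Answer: 507291106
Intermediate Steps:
w(T, U) = T (w(T, U) = T*1 = T)
(-28503 - 27719)*(-8867 + w(-156, 78)) = (-28503 - 27719)*(-8867 - 156) = -56222*(-9023) = 507291106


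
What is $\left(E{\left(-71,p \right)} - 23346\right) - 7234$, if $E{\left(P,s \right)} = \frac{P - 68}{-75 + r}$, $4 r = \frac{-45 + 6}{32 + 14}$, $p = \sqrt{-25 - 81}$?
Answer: $- \frac{423171044}{13839} \approx -30578.0$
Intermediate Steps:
$p = i \sqrt{106}$ ($p = \sqrt{-106} = i \sqrt{106} \approx 10.296 i$)
$r = - \frac{39}{184}$ ($r = \frac{\left(-45 + 6\right) \frac{1}{32 + 14}}{4} = \frac{\left(-39\right) \frac{1}{46}}{4} = \frac{1}{4} \left(- \frac{39}{46}\right) = - \frac{39}{184} \approx -0.21196$)
$E{\left(P,s \right)} = \frac{12512}{13839} - \frac{184 P}{13839}$ ($E{\left(P,s \right)} = \frac{P - 68}{-75 - \frac{39}{184}} = \frac{-68 + P}{- \frac{13839}{184}} = \left(-68 + P\right) \left(- \frac{184}{13839}\right) = \frac{12512}{13839} - \frac{184 P}{13839}$)
$\left(E{\left(-71,p \right)} - 23346\right) - 7234 = \left(\left(\frac{12512}{13839} - - \frac{13064}{13839}\right) - 23346\right) - 7234 = \left(\left(\frac{12512}{13839} + \frac{13064}{13839}\right) - 23346\right) - 7234 = \left(\frac{25576}{13839} - 23346\right) - 7234 = - \frac{323059718}{13839} - 7234 = - \frac{423171044}{13839}$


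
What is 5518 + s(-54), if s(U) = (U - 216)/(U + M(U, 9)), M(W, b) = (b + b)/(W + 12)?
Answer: 701416/127 ≈ 5523.0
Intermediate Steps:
M(W, b) = 2*b/(12 + W) (M(W, b) = (2*b)/(12 + W) = 2*b/(12 + W))
s(U) = (-216 + U)/(U + 18/(12 + U)) (s(U) = (U - 216)/(U + 2*9/(12 + U)) = (-216 + U)/(U + 18/(12 + U)))
5518 + s(-54) = 5518 + (-216 - 54)*(12 - 54)/(18 - 54*(12 - 54)) = 5518 - 270*(-42)/(18 - 54*(-42)) = 5518 - 270*(-42)/(18 + 2268) = 5518 - 270*(-42)/2286 = 5518 + (1/2286)*(-270)*(-42) = 5518 + 630/127 = 701416/127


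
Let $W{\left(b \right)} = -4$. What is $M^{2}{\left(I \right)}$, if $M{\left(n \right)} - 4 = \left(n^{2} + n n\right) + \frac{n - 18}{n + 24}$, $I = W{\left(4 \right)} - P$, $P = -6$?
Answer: $\frac{21904}{169} \approx 129.61$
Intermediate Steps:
$I = 2$ ($I = -4 - -6 = -4 + 6 = 2$)
$M{\left(n \right)} = 4 + 2 n^{2} + \frac{-18 + n}{24 + n}$ ($M{\left(n \right)} = 4 + \left(\left(n^{2} + n n\right) + \frac{n - 18}{n + 24}\right) = 4 + \left(\left(n^{2} + n^{2}\right) + \frac{-18 + n}{24 + n}\right) = 4 + \left(2 n^{2} + \frac{-18 + n}{24 + n}\right) = 4 + 2 n^{2} + \frac{-18 + n}{24 + n}$)
$M^{2}{\left(I \right)} = \left(\frac{78 + 2 \cdot 2^{3} + 5 \cdot 2 + 48 \cdot 2^{2}}{24 + 2}\right)^{2} = \left(\frac{78 + 2 \cdot 8 + 10 + 48 \cdot 4}{26}\right)^{2} = \left(\frac{78 + 16 + 10 + 192}{26}\right)^{2} = \left(\frac{1}{26} \cdot 296\right)^{2} = \left(\frac{148}{13}\right)^{2} = \frac{21904}{169}$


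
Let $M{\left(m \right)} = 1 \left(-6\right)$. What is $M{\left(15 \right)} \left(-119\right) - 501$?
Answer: $213$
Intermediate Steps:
$M{\left(m \right)} = -6$
$M{\left(15 \right)} \left(-119\right) - 501 = \left(-6\right) \left(-119\right) - 501 = 714 - 501 = 213$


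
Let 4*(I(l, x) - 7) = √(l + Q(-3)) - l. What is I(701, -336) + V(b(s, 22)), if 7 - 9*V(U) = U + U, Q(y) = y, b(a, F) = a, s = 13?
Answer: -6133/36 + √698/4 ≈ -163.76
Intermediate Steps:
I(l, x) = 7 - l/4 + √(-3 + l)/4 (I(l, x) = 7 + (√(l - 3) - l)/4 = 7 + (√(-3 + l) - l)/4 = 7 + (-l/4 + √(-3 + l)/4) = 7 - l/4 + √(-3 + l)/4)
V(U) = 7/9 - 2*U/9 (V(U) = 7/9 - (U + U)/9 = 7/9 - 2*U/9)
I(701, -336) + V(b(s, 22)) = (7 - ¼*701 + √(-3 + 701)/4) + (7/9 - 2/9*13) = (7 - 701/4 + √698/4) + (7/9 - 26/9) = (-673/4 + √698/4) - 19/9 = -6133/36 + √698/4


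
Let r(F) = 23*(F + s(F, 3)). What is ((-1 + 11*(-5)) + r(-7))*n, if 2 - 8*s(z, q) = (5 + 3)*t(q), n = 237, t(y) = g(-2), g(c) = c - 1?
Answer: -134853/4 ≈ -33713.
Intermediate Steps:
g(c) = -1 + c
t(y) = -3 (t(y) = -1 - 2 = -3)
s(z, q) = 13/4 (s(z, q) = 1/4 - (5 + 3)*(-3)/8 = 1/4 - (-3) = 1/4 - 1/8*(-24) = 1/4 + 3 = 13/4)
r(F) = 299/4 + 23*F (r(F) = 23*(F + 13/4) = 23*(13/4 + F) = 299/4 + 23*F)
((-1 + 11*(-5)) + r(-7))*n = ((-1 + 11*(-5)) + (299/4 + 23*(-7)))*237 = ((-1 - 55) + (299/4 - 161))*237 = (-56 - 345/4)*237 = -569/4*237 = -134853/4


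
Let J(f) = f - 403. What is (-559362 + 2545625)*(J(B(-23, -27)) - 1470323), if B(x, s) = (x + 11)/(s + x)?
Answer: -73031204005872/25 ≈ -2.9212e+12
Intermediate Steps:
B(x, s) = (11 + x)/(s + x)
J(f) = -403 + f
(-559362 + 2545625)*(J(B(-23, -27)) - 1470323) = (-559362 + 2545625)*((-403 + (11 - 23)/(-27 - 23)) - 1470323) = 1986263*((-403 - 12/(-50)) - 1470323) = 1986263*((-403 - 1/50*(-12)) - 1470323) = 1986263*((-403 + 6/25) - 1470323) = 1986263*(-10069/25 - 1470323) = 1986263*(-36768144/25) = -73031204005872/25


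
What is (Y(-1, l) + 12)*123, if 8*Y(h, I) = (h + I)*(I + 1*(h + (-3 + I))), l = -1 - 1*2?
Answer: 2091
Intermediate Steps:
l = -3 (l = -1 - 2 = -3)
Y(h, I) = (I + h)*(-3 + h + 2*I)/8 (Y(h, I) = ((h + I)*(I + 1*(h + (-3 + I))))/8 = ((I + h)*(I + 1*(-3 + I + h)))/8 = ((I + h)*(I + (-3 + I + h)))/8 = ((I + h)*(-3 + h + 2*I))/8 = (I + h)*(-3 + h + 2*I)/8)
(Y(-1, l) + 12)*123 = ((-3/8*(-3) - 3/8*(-1) + (¼)*(-3)² + (⅛)*(-1)² + (3/8)*(-3)*(-1)) + 12)*123 = ((9/8 + 3/8 + (¼)*9 + (⅛)*1 + 9/8) + 12)*123 = ((9/8 + 3/8 + 9/4 + ⅛ + 9/8) + 12)*123 = (5 + 12)*123 = 17*123 = 2091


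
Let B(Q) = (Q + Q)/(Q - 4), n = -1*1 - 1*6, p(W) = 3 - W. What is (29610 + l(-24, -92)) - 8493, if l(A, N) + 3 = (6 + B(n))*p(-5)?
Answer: 232894/11 ≈ 21172.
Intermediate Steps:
n = -7 (n = -1 - 6 = -7)
B(Q) = 2*Q/(-4 + Q) (B(Q) = (2*Q)/(-4 + Q) = 2*Q/(-4 + Q))
l(A, N) = 607/11 (l(A, N) = -3 + (6 + 2*(-7)/(-4 - 7))*(3 - 1*(-5)) = -3 + (6 + 2*(-7)/(-11))*(3 + 5) = -3 + (6 + 2*(-7)*(-1/11))*8 = -3 + (6 + 14/11)*8 = -3 + (80/11)*8 = -3 + 640/11 = 607/11)
(29610 + l(-24, -92)) - 8493 = (29610 + 607/11) - 8493 = 326317/11 - 8493 = 232894/11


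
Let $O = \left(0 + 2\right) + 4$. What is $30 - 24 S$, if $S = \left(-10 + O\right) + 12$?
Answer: $-162$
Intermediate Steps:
$O = 6$ ($O = 2 + 4 = 6$)
$S = 8$ ($S = \left(-10 + 6\right) + 12 = -4 + 12 = 8$)
$30 - 24 S = 30 - 192 = -162$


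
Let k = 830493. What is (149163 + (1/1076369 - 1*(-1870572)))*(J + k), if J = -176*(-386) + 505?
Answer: 1954264665162797744/1076369 ≈ 1.8156e+12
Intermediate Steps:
J = 68441 (J = 67936 + 505 = 68441)
(149163 + (1/1076369 - 1*(-1870572)))*(J + k) = (149163 + (1/1076369 - 1*(-1870572)))*(68441 + 830493) = (149163 + (1/1076369 + 1870572))*898934 = (149163 + 2013425713069/1076369)*898934 = (2173980142216/1076369)*898934 = 1954264665162797744/1076369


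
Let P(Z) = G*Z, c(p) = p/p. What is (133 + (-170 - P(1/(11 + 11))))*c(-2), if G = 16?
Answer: -415/11 ≈ -37.727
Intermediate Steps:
c(p) = 1
P(Z) = 16*Z
(133 + (-170 - P(1/(11 + 11))))*c(-2) = (133 + (-170 - 16/(11 + 11)))*1 = (133 + (-170 - 16/22))*1 = (133 + (-170 - 1*8/11))*1 = (133 + (-170 - 8/11))*1 = (133 - 1878/11)*1 = -415/11*1 = -415/11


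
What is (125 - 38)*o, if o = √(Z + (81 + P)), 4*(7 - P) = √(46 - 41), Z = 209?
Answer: 87*√(1188 - √5)/2 ≈ 1497.9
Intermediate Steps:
P = 7 - √5/4 (P = 7 - √(46 - 41)/4 = 7 - √5/4 ≈ 6.4410)
o = √(297 - √5/4) (o = √(209 + (81 + (7 - √5/4))) = √(209 + (88 - √5/4)) = √(297 - √5/4) ≈ 17.217)
(125 - 38)*o = (125 - 38)*(√(1188 - √5)/2) = 87*(√(1188 - √5)/2) = 87*√(1188 - √5)/2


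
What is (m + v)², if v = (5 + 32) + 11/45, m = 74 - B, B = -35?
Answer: 43309561/2025 ≈ 21387.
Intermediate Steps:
m = 109 (m = 74 - 1*(-35) = 74 + 35 = 109)
v = 1676/45 (v = 37 + 11*(1/45) = 37 + 11/45 = 1676/45 ≈ 37.244)
(m + v)² = (109 + 1676/45)² = (6581/45)² = 43309561/2025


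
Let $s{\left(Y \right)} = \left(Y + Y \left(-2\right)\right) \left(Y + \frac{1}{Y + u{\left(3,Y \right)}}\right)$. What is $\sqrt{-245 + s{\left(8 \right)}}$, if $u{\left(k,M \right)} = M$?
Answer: $\frac{i \sqrt{1238}}{2} \approx 17.593 i$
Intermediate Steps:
$s{\left(Y \right)} = - Y \left(Y + \frac{1}{2 Y}\right)$ ($s{\left(Y \right)} = \left(Y + Y \left(-2\right)\right) \left(Y + \frac{1}{Y + Y}\right) = \left(Y - 2 Y\right) \left(Y + \frac{1}{2 Y}\right) = - Y \left(Y + \frac{1}{2 Y}\right)$)
$\sqrt{-245 + s{\left(8 \right)}} = \sqrt{-245 - \frac{129}{2}} = \sqrt{- \frac{619}{2}} = \frac{i \sqrt{1238}}{2}$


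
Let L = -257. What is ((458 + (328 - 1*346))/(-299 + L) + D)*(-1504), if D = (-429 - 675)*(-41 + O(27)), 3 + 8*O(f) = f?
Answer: -8770151872/139 ≈ -6.3095e+7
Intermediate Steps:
O(f) = -3/8 + f/8
D = 41952 (D = (-429 - 675)*(-41 + (-3/8 + (⅛)*27)) = -1104*(-41 + (-3/8 + 27/8)) = -1104*(-41 + 3) = -1104*(-38) = 41952)
((458 + (328 - 1*346))/(-299 + L) + D)*(-1504) = ((458 + (328 - 1*346))/(-299 - 257) + 41952)*(-1504) = ((458 + (328 - 346))/(-556) + 41952)*(-1504) = ((458 - 18)*(-1/556) + 41952)*(-1504) = (440*(-1/556) + 41952)*(-1504) = (-110/139 + 41952)*(-1504) = (5831218/139)*(-1504) = -8770151872/139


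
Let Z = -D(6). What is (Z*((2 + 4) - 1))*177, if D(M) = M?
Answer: -5310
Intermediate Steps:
Z = -6 (Z = -1*6 = -6)
(Z*((2 + 4) - 1))*177 = -6*((2 + 4) - 1)*177 = -6*(6 - 1)*177 = -6*5*177 = -30*177 = -5310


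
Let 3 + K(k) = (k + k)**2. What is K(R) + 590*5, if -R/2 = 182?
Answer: 532931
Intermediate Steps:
R = -364 (R = -2*182 = -364)
K(k) = -3 + 4*k**2 (K(k) = -3 + (k + k)**2 = -3 + (2*k)**2 = -3 + 4*k**2)
K(R) + 590*5 = (-3 + 4*(-364)**2) + 590*5 = (-3 + 4*132496) + 2950 = (-3 + 529984) + 2950 = 529981 + 2950 = 532931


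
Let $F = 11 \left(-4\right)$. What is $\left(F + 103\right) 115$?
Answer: $6785$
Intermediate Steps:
$F = -44$
$\left(F + 103\right) 115 = \left(-44 + 103\right) 115 = 59 \cdot 115 = 6785$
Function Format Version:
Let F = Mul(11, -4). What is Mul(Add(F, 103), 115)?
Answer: 6785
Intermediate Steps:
F = -44
Mul(Add(F, 103), 115) = Mul(Add(-44, 103), 115) = Mul(59, 115) = 6785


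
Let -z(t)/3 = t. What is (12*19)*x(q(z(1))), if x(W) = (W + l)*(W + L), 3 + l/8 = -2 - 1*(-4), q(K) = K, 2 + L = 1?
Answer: 10032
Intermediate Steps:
L = -1 (L = -2 + 1 = -1)
z(t) = -3*t
l = -8 (l = -24 + 8*(-2 - 1*(-4)) = -24 + 8*(-2 + 4) = -24 + 8*2 = -24 + 16 = -8)
x(W) = (-1 + W)*(-8 + W) (x(W) = (W - 8)*(W - 1) = (-8 + W)*(-1 + W) = (-1 + W)*(-8 + W))
(12*19)*x(q(z(1))) = (12*19)*(8 + (-3*1)² - (-27)) = 228*(8 + (-3)² - 9*(-3)) = 228*(8 + 9 + 27) = 228*44 = 10032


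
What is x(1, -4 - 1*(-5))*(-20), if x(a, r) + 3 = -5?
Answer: 160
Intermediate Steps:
x(a, r) = -8 (x(a, r) = -3 - 5 = -8)
x(1, -4 - 1*(-5))*(-20) = -8*(-20) = 160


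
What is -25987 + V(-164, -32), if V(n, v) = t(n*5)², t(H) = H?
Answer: 646413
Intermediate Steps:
V(n, v) = 25*n² (V(n, v) = (n*5)² = (5*n)² = 25*n²)
-25987 + V(-164, -32) = -25987 + 25*(-164)² = -25987 + 25*26896 = -25987 + 672400 = 646413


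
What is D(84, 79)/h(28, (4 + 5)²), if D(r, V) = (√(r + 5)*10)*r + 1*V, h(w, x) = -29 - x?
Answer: -79/110 - 84*√89/11 ≈ -72.760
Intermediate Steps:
D(r, V) = V + 10*r*√(5 + r) (D(r, V) = (√(5 + r)*10)*r + V = (10*√(5 + r))*r + V = 10*r*√(5 + r) + V = V + 10*r*√(5 + r))
D(84, 79)/h(28, (4 + 5)²) = (79 + 10*84*√(5 + 84))/(-29 - (4 + 5)²) = (79 + 10*84*√89)/(-29 - 1*9²) = (79 + 840*√89)/(-29 - 1*81) = (79 + 840*√89)/(-29 - 81) = (79 + 840*√89)/(-110) = (79 + 840*√89)*(-1/110) = -79/110 - 84*√89/11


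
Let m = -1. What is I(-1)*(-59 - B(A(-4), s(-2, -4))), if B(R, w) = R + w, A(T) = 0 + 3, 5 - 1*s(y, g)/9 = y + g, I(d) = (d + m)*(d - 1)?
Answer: -644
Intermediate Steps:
I(d) = (-1 + d)² (I(d) = (d - 1)*(d - 1) = (-1 + d)*(-1 + d) = (-1 + d)²)
s(y, g) = 45 - 9*g - 9*y (s(y, g) = 45 - 9*(y + g) = 45 - 9*(g + y) = 45 + (-9*g - 9*y) = 45 - 9*g - 9*y)
A(T) = 3
I(-1)*(-59 - B(A(-4), s(-2, -4))) = (1 + (-1)² - 2*(-1))*(-59 - (3 + (45 - 9*(-4) - 9*(-2)))) = (1 + 1 + 2)*(-59 - (3 + (45 + 36 + 18))) = 4*(-59 - (3 + 99)) = 4*(-59 - 1*102) = 4*(-59 - 102) = 4*(-161) = -644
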